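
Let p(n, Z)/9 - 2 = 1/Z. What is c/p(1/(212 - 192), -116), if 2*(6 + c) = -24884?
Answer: -1443968/2079 ≈ -694.55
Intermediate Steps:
p(n, Z) = 18 + 9/Z
c = -12448 (c = -6 + (½)*(-24884) = -6 - 12442 = -12448)
c/p(1/(212 - 192), -116) = -12448/(18 + 9/(-116)) = -12448/(18 + 9*(-1/116)) = -12448/(18 - 9/116) = -12448/2079/116 = -12448*116/2079 = -1443968/2079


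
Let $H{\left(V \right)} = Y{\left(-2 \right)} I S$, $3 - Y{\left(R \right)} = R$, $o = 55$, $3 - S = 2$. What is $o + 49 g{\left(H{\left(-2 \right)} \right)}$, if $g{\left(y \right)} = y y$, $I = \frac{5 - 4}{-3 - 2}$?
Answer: $104$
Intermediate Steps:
$S = 1$ ($S = 3 - 2 = 1$)
$Y{\left(R \right)} = 3 - R$
$I = - \frac{1}{5}$ ($I = 1 \frac{1}{-5} = 1 \left(- \frac{1}{5}\right) = - \frac{1}{5} \approx -0.2$)
$H{\left(V \right)} = -1$ ($H{\left(V \right)} = \left(3 - -2\right) \left(- \frac{1}{5}\right) 1 = \left(3 + 2\right) \left(- \frac{1}{5}\right) 1 = 5 \left(- \frac{1}{5}\right) 1 = \left(-1\right) 1 = -1$)
$g{\left(y \right)} = y^{2}$
$o + 49 g{\left(H{\left(-2 \right)} \right)} = 55 + 49 \left(-1\right)^{2} = 55 + 49 \cdot 1 = 55 + 49 = 104$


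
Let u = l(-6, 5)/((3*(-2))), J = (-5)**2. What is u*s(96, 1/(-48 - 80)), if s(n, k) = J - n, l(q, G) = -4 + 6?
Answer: 71/3 ≈ 23.667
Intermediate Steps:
J = 25
l(q, G) = 2
u = -1/3 (u = 2/((3*(-2))) = 2/(-6) = 2*(-1/6) = -1/3 ≈ -0.33333)
s(n, k) = 25 - n
u*s(96, 1/(-48 - 80)) = -(25 - 1*96)/3 = -(25 - 96)/3 = -1/3*(-71) = 71/3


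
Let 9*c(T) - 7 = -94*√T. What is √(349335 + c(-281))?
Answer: √(3144022 - 94*I*√281)/3 ≈ 591.05 - 0.14811*I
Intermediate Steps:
c(T) = 7/9 - 94*√T/9 (c(T) = 7/9 + (-94*√T)/9 = 7/9 - 94*√T/9)
√(349335 + c(-281)) = √(349335 + (7/9 - 94*I*√281/9)) = √(3144022/9 - 94*I*√281/9)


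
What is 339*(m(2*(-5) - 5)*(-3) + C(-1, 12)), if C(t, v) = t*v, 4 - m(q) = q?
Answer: -23391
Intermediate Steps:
m(q) = 4 - q
339*(m(2*(-5) - 5)*(-3) + C(-1, 12)) = 339*((4 - (2*(-5) - 5))*(-3) - 1*12) = 339*((4 - (-10 - 5))*(-3) - 12) = 339*((4 - 1*(-15))*(-3) - 12) = 339*((4 + 15)*(-3) - 12) = 339*(19*(-3) - 12) = 339*(-57 - 12) = 339*(-69) = -23391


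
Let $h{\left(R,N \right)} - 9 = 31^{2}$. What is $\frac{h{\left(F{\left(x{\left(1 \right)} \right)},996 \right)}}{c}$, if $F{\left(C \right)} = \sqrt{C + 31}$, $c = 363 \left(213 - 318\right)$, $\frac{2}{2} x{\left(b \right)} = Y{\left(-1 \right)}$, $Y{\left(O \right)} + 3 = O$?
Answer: $- \frac{194}{7623} \approx -0.025449$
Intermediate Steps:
$Y{\left(O \right)} = -3 + O$
$x{\left(b \right)} = -4$ ($x{\left(b \right)} = -3 - 1 = -4$)
$c = -38115$ ($c = 363 \left(-105\right) = -38115$)
$F{\left(C \right)} = \sqrt{31 + C}$
$h{\left(R,N \right)} = 970$ ($h{\left(R,N \right)} = 9 + 31^{2} = 9 + 961 = 970$)
$\frac{h{\left(F{\left(x{\left(1 \right)} \right)},996 \right)}}{c} = \frac{970}{-38115} = 970 \left(- \frac{1}{38115}\right) = - \frac{194}{7623}$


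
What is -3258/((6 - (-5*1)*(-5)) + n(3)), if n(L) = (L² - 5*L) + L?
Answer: 1629/11 ≈ 148.09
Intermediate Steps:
n(L) = L² - 4*L
-3258/((6 - (-5*1)*(-5)) + n(3)) = -3258/((6 - (-5*1)*(-5)) + 3*(-4 + 3)) = -3258/((6 - (-5)*(-5)) + 3*(-1)) = -3258/((6 - 1*25) - 3) = -3258/((6 - 25) - 3) = -3258/(-19 - 3) = -3258/(-22) = -1/22*(-3258) = 1629/11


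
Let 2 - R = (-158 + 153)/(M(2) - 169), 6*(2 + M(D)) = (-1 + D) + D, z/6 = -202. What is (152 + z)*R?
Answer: -712320/341 ≈ -2088.9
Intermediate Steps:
z = -1212 (z = 6*(-202) = -1212)
M(D) = -13/6 + D/3 (M(D) = -2 + ((-1 + D) + D)/6 = -2 + (-1 + 2*D)/6 = -2 + (-1/6 + D/3) = -13/6 + D/3)
R = 672/341 (R = 2 - (-158 + 153)/((-13/6 + (1/3)*2) - 169) = 2 - (-5)/((-13/6 + 2/3) - 169) = 2 - (-5)/(-3/2 - 169) = 2 - (-5)/(-341/2) = 2 - (-5)*(-2)/341 = 2 - 1*10/341 = 2 - 10/341 = 672/341 ≈ 1.9707)
(152 + z)*R = (152 - 1212)*(672/341) = -1060*672/341 = -712320/341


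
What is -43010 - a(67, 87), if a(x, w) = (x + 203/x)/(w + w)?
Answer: -83569212/1943 ≈ -43010.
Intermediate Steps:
a(x, w) = (x + 203/x)/(2*w) (a(x, w) = (x + 203/x)/((2*w)) = (x + 203/x)*(1/(2*w)) = (x + 203/x)/(2*w))
-43010 - a(67, 87) = -43010 - (203 + 67²)/(2*87*67) = -43010 - (203 + 4489)/(2*87*67) = -43010 - 4692/(2*87*67) = -43010 - 1*782/1943 = -43010 - 782/1943 = -83569212/1943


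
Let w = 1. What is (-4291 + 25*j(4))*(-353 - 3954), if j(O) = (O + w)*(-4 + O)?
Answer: 18481337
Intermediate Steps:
j(O) = (1 + O)*(-4 + O) (j(O) = (O + 1)*(-4 + O) = (1 + O)*(-4 + O))
(-4291 + 25*j(4))*(-353 - 3954) = (-4291 + 25*(-4 + 4² - 3*4))*(-353 - 3954) = (-4291 + 25*(-4 + 16 - 12))*(-4307) = (-4291 + 25*0)*(-4307) = (-4291 + 0)*(-4307) = -4291*(-4307) = 18481337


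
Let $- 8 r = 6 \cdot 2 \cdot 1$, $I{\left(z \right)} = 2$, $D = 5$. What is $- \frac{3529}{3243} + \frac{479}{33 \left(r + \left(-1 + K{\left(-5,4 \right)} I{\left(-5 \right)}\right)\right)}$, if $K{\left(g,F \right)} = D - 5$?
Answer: $- \frac{1229693}{178365} \approx -6.8942$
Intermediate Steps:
$r = - \frac{3}{2}$ ($r = - \frac{6 \cdot 2 \cdot 1}{8} = - \frac{12 \cdot 1}{8} = \left(- \frac{1}{8}\right) 12 = - \frac{3}{2} \approx -1.5$)
$K{\left(g,F \right)} = 0$ ($K{\left(g,F \right)} = 5 - 5 = 0$)
$- \frac{3529}{3243} + \frac{479}{33 \left(r + \left(-1 + K{\left(-5,4 \right)} I{\left(-5 \right)}\right)\right)} = - \frac{3529}{3243} + \frac{479}{33 \left(- \frac{3}{2} + \left(-1 + 0 \cdot 2\right)\right)} = \left(-3529\right) \frac{1}{3243} + \frac{479}{33 \left(- \frac{3}{2} + \left(-1 + 0\right)\right)} = - \frac{3529}{3243} + \frac{479}{33 \left(- \frac{3}{2} - 1\right)} = - \frac{3529}{3243} + \frac{479}{33 \left(- \frac{5}{2}\right)} = - \frac{3529}{3243} + \frac{479}{- \frac{165}{2}} = - \frac{3529}{3243} + 479 \left(- \frac{2}{165}\right) = - \frac{3529}{3243} - \frac{958}{165} = - \frac{1229693}{178365}$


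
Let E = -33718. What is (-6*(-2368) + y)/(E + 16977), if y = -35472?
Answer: 21264/16741 ≈ 1.2702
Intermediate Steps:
(-6*(-2368) + y)/(E + 16977) = (-6*(-2368) - 35472)/(-33718 + 16977) = (14208 - 35472)/(-16741) = -21264*(-1/16741) = 21264/16741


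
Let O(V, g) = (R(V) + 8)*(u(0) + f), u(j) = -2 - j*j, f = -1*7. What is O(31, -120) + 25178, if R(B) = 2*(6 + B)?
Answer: 24440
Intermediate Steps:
f = -7
R(B) = 12 + 2*B
u(j) = -2 - j²
O(V, g) = -180 - 18*V (O(V, g) = ((12 + 2*V) + 8)*((-2 - 1*0²) - 7) = (20 + 2*V)*((-2 - 1*0) - 7) = (20 + 2*V)*((-2 + 0) - 7) = (20 + 2*V)*(-2 - 7) = (20 + 2*V)*(-9) = -180 - 18*V)
O(31, -120) + 25178 = (-180 - 18*31) + 25178 = (-180 - 558) + 25178 = -738 + 25178 = 24440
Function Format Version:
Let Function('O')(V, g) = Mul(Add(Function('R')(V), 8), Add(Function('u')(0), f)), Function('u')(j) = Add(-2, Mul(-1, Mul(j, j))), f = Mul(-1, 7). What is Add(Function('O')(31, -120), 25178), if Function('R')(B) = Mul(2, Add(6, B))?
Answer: 24440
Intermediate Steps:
f = -7
Function('R')(B) = Add(12, Mul(2, B))
Function('u')(j) = Add(-2, Mul(-1, Pow(j, 2)))
Function('O')(V, g) = Add(-180, Mul(-18, V)) (Function('O')(V, g) = Mul(Add(Add(12, Mul(2, V)), 8), Add(Add(-2, Mul(-1, Pow(0, 2))), -7)) = Mul(Add(20, Mul(2, V)), Add(Add(-2, Mul(-1, 0)), -7)) = Mul(Add(20, Mul(2, V)), Add(Add(-2, 0), -7)) = Mul(Add(20, Mul(2, V)), Add(-2, -7)) = Mul(Add(20, Mul(2, V)), -9) = Add(-180, Mul(-18, V)))
Add(Function('O')(31, -120), 25178) = Add(Add(-180, Mul(-18, 31)), 25178) = Add(Add(-180, -558), 25178) = Add(-738, 25178) = 24440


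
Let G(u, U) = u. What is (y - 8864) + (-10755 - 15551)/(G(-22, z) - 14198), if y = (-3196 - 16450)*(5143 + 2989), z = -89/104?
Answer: -1135965653807/7110 ≈ -1.5977e+8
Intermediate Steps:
z = -89/104 (z = -89*1/104 = -89/104 ≈ -0.85577)
y = -159761272 (y = -19646*8132 = -159761272)
(y - 8864) + (-10755 - 15551)/(G(-22, z) - 14198) = (-159761272 - 8864) + (-10755 - 15551)/(-22 - 14198) = -159770136 - 26306/(-14220) = -159770136 - 26306*(-1/14220) = -159770136 + 13153/7110 = -1135965653807/7110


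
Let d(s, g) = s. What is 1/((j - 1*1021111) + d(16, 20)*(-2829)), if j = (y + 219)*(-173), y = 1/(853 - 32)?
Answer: -821/906599275 ≈ -9.0558e-7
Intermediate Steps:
y = 1/821 ≈ 0.0012180
j = -31105400/821 (j = (1/821 + 219)*(-173) = (179800/821)*(-173) = -31105400/821 ≈ -37887.)
1/((j - 1*1021111) + d(16, 20)*(-2829)) = 1/((-31105400/821 - 1*1021111) + 16*(-2829)) = 1/((-31105400/821 - 1021111) - 45264) = 1/(-869437531/821 - 45264) = 1/(-906599275/821) = -821/906599275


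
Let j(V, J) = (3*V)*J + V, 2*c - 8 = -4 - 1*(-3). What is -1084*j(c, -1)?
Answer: 7588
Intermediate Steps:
c = 7/2 (c = 4 + (-4 - 1*(-3))/2 = 4 + (-4 + 3)/2 = 4 + (½)*(-1) = 4 - ½ = 7/2 ≈ 3.5000)
j(V, J) = V + 3*J*V (j(V, J) = 3*J*V + V = V + 3*J*V)
-1084*j(c, -1) = -3794*(1 + 3*(-1)) = -3794*(1 - 3) = -3794*(-2) = -1084*(-7) = 7588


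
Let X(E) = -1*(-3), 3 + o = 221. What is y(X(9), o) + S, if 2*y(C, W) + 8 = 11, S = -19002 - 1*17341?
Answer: -72683/2 ≈ -36342.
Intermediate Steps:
o = 218 (o = -3 + 221 = 218)
X(E) = 3
S = -36343 (S = -19002 - 17341 = -36343)
y(C, W) = 3/2 (y(C, W) = -4 + (½)*11 = -4 + 11/2 = 3/2)
y(X(9), o) + S = 3/2 - 36343 = -72683/2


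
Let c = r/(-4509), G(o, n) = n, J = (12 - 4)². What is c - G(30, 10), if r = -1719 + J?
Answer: -43435/4509 ≈ -9.6329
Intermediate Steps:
J = 64 (J = 8² = 64)
r = -1655 (r = -1719 + 64 = -1655)
c = 1655/4509 (c = -1655/(-4509) = -1655*(-1/4509) = 1655/4509 ≈ 0.36704)
c - G(30, 10) = 1655/4509 - 1*10 = 1655/4509 - 10 = -43435/4509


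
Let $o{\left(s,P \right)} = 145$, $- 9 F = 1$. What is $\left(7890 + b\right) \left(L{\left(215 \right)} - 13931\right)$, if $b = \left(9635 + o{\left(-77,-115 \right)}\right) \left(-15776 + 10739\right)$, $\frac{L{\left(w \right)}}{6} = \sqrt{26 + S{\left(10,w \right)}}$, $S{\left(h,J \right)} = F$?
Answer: $686157056070 - 98507940 \sqrt{233} \approx 6.8465 \cdot 10^{11}$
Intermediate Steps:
$F = - \frac{1}{9}$ ($F = \left(- \frac{1}{9}\right) 1 = - \frac{1}{9} \approx -0.11111$)
$S{\left(h,J \right)} = - \frac{1}{9}$
$L{\left(w \right)} = 2 \sqrt{233}$ ($L{\left(w \right)} = 6 \sqrt{26 - \frac{1}{9}} = 6 \sqrt{\frac{233}{9}} = 6 \frac{\sqrt{233}}{3} = 2 \sqrt{233}$)
$b = -49261860$ ($b = \left(9635 + 145\right) \left(-15776 + 10739\right) = 9780 \left(-5037\right) = -49261860$)
$\left(7890 + b\right) \left(L{\left(215 \right)} - 13931\right) = \left(7890 - 49261860\right) \left(2 \sqrt{233} - 13931\right) = - 49253970 \left(-13931 + 2 \sqrt{233}\right) = 686157056070 - 98507940 \sqrt{233}$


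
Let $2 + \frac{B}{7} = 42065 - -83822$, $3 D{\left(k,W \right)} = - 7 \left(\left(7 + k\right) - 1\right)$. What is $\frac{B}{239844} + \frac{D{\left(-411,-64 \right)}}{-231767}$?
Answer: $\frac{204005268985}{55587924348} \approx 3.67$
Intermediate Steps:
$D{\left(k,W \right)} = -14 - \frac{7 k}{3}$ ($D{\left(k,W \right)} = \frac{\left(-7\right) \left(\left(7 + k\right) - 1\right)}{3} = \frac{\left(-7\right) \left(6 + k\right)}{3} = \frac{-42 - 7 k}{3} = -14 - \frac{7 k}{3}$)
$B = 881195$ ($B = -14 + 7 \left(42065 - -83822\right) = -14 + 7 \left(42065 + 83822\right) = -14 + 7 \cdot 125887 = -14 + 881209 = 881195$)
$\frac{B}{239844} + \frac{D{\left(-411,-64 \right)}}{-231767} = \frac{881195}{239844} + \frac{-14 - -959}{-231767} = 881195 \cdot \frac{1}{239844} + \left(-14 + 959\right) \left(- \frac{1}{231767}\right) = \frac{881195}{239844} + 945 \left(- \frac{1}{231767}\right) = \frac{881195}{239844} - \frac{945}{231767} = \frac{204005268985}{55587924348}$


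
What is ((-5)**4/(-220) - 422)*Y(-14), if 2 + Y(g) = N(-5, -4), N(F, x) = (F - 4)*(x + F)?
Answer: -1476747/44 ≈ -33562.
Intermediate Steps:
N(F, x) = (-4 + F)*(F + x)
Y(g) = 79 (Y(g) = -2 + ((-5)**2 - 4*(-5) - 4*(-4) - 5*(-4)) = -2 + (25 + 20 + 16 + 20) = -2 + 81 = 79)
((-5)**4/(-220) - 422)*Y(-14) = ((-5)**4/(-220) - 422)*79 = (625*(-1/220) - 422)*79 = (-125/44 - 422)*79 = -18693/44*79 = -1476747/44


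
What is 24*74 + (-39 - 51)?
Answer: 1686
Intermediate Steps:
24*74 + (-39 - 51) = 1776 - 90 = 1686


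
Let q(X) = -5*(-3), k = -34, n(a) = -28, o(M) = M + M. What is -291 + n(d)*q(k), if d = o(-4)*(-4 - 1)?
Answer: -711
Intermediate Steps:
o(M) = 2*M
d = 40 (d = (2*(-4))*(-4 - 1) = -8*(-5) = 40)
q(X) = 15
-291 + n(d)*q(k) = -291 - 28*15 = -291 - 420 = -711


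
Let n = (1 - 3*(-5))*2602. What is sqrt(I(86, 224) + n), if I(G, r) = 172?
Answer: 2*sqrt(10451) ≈ 204.46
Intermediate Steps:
n = 41632 (n = (1 - 1*(-15))*2602 = (1 + 15)*2602 = 16*2602 = 41632)
sqrt(I(86, 224) + n) = sqrt(172 + 41632) = sqrt(41804) = 2*sqrt(10451)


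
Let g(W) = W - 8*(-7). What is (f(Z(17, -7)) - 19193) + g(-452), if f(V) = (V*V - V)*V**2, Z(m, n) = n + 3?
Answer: -19269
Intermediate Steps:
Z(m, n) = 3 + n
f(V) = V**2*(V**2 - V) (f(V) = (V**2 - V)*V**2 = V**2*(V**2 - V))
g(W) = 56 + W (g(W) = W + 56 = 56 + W)
(f(Z(17, -7)) - 19193) + g(-452) = ((3 - 7)**3*(-1 + (3 - 7)) - 19193) + (56 - 452) = ((-4)**3*(-1 - 4) - 19193) - 396 = (-64*(-5) - 19193) - 396 = (320 - 19193) - 396 = -18873 - 396 = -19269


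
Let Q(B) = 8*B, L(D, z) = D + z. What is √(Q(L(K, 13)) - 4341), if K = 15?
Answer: I*√4117 ≈ 64.164*I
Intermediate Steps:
√(Q(L(K, 13)) - 4341) = √(8*(15 + 13) - 4341) = √(8*28 - 4341) = √(224 - 4341) = √(-4117) = I*√4117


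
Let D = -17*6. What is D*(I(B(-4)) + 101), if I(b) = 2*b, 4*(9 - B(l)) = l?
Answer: -12342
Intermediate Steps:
B(l) = 9 - l/4
D = -102
D*(I(B(-4)) + 101) = -102*(2*(9 - ¼*(-4)) + 101) = -102*(2*(9 + 1) + 101) = -102*(2*10 + 101) = -102*(20 + 101) = -102*121 = -12342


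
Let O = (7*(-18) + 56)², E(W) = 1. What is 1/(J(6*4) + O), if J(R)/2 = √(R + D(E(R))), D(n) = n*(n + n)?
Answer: 1225/6002474 - √26/12004948 ≈ 0.00020366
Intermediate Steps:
D(n) = 2*n² (D(n) = n*(2*n) = 2*n²)
J(R) = 2*√(2 + R) (J(R) = 2*√(R + 2*1²) = 2*√(R + 2*1) = 2*√(R + 2) = 2*√(2 + R))
O = 4900 (O = (-126 + 56)² = (-70)² = 4900)
1/(J(6*4) + O) = 1/(2*√(2 + 6*4) + 4900) = 1/(2*√(2 + 24) + 4900) = 1/(2*√26 + 4900) = 1/(4900 + 2*√26)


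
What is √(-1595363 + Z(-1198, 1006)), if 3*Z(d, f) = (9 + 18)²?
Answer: 4*I*√99695 ≈ 1263.0*I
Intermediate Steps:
Z(d, f) = 243 (Z(d, f) = (9 + 18)²/3 = (⅓)*27² = (⅓)*729 = 243)
√(-1595363 + Z(-1198, 1006)) = √(-1595363 + 243) = √(-1595120) = 4*I*√99695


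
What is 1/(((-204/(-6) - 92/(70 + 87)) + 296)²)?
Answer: 24649/2674751524 ≈ 9.2154e-6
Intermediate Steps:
1/(((-204/(-6) - 92/(70 + 87)) + 296)²) = 1/(((-204*(-⅙) - 92/157) + 296)²) = 1/(((34 - 92*1/157) + 296)²) = 1/(((34 - 92/157) + 296)²) = 1/((5246/157 + 296)²) = 1/((51718/157)²) = 1/(2674751524/24649) = 24649/2674751524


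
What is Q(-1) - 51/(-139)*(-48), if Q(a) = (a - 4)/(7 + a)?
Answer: -15383/834 ≈ -18.445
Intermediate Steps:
Q(a) = (-4 + a)/(7 + a)
Q(-1) - 51/(-139)*(-48) = (-4 - 1)/(7 - 1) - 51/(-139)*(-48) = -5/6 - 51*(-1/139)*(-48) = (⅙)*(-5) + (51/139)*(-48) = -⅚ - 2448/139 = -15383/834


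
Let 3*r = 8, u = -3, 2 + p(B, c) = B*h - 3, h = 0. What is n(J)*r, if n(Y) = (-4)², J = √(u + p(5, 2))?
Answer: 128/3 ≈ 42.667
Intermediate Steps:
p(B, c) = -5 (p(B, c) = -2 + (B*0 - 3) = -2 + (0 - 3) = -2 - 3 = -5)
J = 2*I*√2 (J = √(-3 - 5) = √(-8) = 2*I*√2 ≈ 2.8284*I)
n(Y) = 16
r = 8/3 (r = (⅓)*8 = 8/3 ≈ 2.6667)
n(J)*r = 16*(8/3) = 128/3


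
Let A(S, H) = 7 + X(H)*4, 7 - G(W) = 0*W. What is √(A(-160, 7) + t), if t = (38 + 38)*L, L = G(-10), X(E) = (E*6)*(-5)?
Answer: I*√301 ≈ 17.349*I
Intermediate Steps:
G(W) = 7 (G(W) = 7 - 0*W = 7 - 1*0 = 7 + 0 = 7)
X(E) = -30*E (X(E) = (6*E)*(-5) = -30*E)
L = 7
A(S, H) = 7 - 120*H (A(S, H) = 7 - 30*H*4 = 7 - 120*H)
t = 532 (t = (38 + 38)*7 = 76*7 = 532)
√(A(-160, 7) + t) = √((7 - 120*7) + 532) = √((7 - 840) + 532) = √(-833 + 532) = √(-301) = I*√301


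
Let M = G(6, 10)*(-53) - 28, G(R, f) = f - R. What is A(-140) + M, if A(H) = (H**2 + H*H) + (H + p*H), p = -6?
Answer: 39660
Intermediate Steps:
A(H) = -5*H + 2*H**2 (A(H) = (H**2 + H*H) + (H - 6*H) = (H**2 + H**2) - 5*H = 2*H**2 - 5*H = -5*H + 2*H**2)
M = -240 (M = (10 - 1*6)*(-53) - 28 = (10 - 6)*(-53) - 28 = 4*(-53) - 28 = -212 - 28 = -240)
A(-140) + M = -140*(-5 + 2*(-140)) - 240 = -140*(-5 - 280) - 240 = -140*(-285) - 240 = 39900 - 240 = 39660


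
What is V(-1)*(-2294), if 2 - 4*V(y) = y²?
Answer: -1147/2 ≈ -573.50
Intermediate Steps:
V(y) = ½ - y²/4
V(-1)*(-2294) = (½ - ¼*(-1)²)*(-2294) = (½ - ¼*1)*(-2294) = (½ - ¼)*(-2294) = (¼)*(-2294) = -1147/2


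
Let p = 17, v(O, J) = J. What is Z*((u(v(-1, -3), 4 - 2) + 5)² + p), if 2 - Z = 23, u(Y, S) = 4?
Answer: -2058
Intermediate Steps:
Z = -21 (Z = 2 - 1*23 = 2 - 23 = -21)
Z*((u(v(-1, -3), 4 - 2) + 5)² + p) = -21*((4 + 5)² + 17) = -21*(9² + 17) = -21*(81 + 17) = -21*98 = -2058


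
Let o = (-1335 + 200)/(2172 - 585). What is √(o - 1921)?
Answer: I*√9149286/69 ≈ 43.837*I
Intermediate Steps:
o = -1135/1587 ≈ -0.71519
√(o - 1921) = √(-1135/1587 - 1921) = √(-3049762/1587) = I*√9149286/69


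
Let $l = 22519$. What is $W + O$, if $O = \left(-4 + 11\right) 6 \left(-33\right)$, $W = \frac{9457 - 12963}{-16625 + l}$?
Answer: $- \frac{4086295}{2947} \approx -1386.6$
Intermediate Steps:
$W = - \frac{1753}{2947}$ ($W = \frac{9457 - 12963}{-16625 + 22519} = - \frac{3506}{5894} = \left(-3506\right) \frac{1}{5894} = - \frac{1753}{2947} \approx -0.59484$)
$O = -1386$ ($O = 7 \cdot 6 \left(-33\right) = 42 \left(-33\right) = -1386$)
$W + O = - \frac{1753}{2947} - 1386 = - \frac{4086295}{2947}$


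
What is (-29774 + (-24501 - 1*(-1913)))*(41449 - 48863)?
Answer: 388211868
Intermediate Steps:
(-29774 + (-24501 - 1*(-1913)))*(41449 - 48863) = (-29774 + (-24501 + 1913))*(-7414) = (-29774 - 22588)*(-7414) = -52362*(-7414) = 388211868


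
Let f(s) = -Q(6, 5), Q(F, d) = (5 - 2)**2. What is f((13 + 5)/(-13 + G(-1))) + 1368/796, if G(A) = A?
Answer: -1449/199 ≈ -7.2814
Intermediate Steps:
Q(F, d) = 9 (Q(F, d) = 3**2 = 9)
f(s) = -9 (f(s) = -1*9 = -9)
f((13 + 5)/(-13 + G(-1))) + 1368/796 = -9 + 1368/796 = -9 + (1/796)*1368 = -9 + 342/199 = -1449/199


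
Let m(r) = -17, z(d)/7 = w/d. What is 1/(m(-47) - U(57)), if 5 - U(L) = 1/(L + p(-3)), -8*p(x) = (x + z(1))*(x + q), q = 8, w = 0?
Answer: -471/10354 ≈ -0.045490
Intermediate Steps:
z(d) = 0 (z(d) = 7*(0/d) = 7*0 = 0)
p(x) = -x*(8 + x)/8 (p(x) = -(x + 0)*(x + 8)/8 = -x*(8 + x)/8)
U(L) = 5 - 1/(15/8 + L) (U(L) = 5 - 1/(L + (⅛)*(-3)*(-8 - 1*(-3))) = 5 - 1/(L + (⅛)*(-3)*(-8 + 3)) = 5 - 1/(L + (⅛)*(-3)*(-5)) = 5 - 1/(L + 15/8) = 5 - 1/(15/8 + L))
1/(m(-47) - U(57)) = 1/(-17 - (67 + 40*57)/(15 + 8*57)) = 1/(-17 - (67 + 2280)/(15 + 456)) = 1/(-17 - 2347/471) = 1/(-10354/471) = -471/10354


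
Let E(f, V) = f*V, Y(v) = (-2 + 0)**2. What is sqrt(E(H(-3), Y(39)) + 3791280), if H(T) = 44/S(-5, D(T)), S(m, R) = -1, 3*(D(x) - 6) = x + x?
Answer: 16*sqrt(14809) ≈ 1947.1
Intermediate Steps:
D(x) = 6 + 2*x/3 (D(x) = 6 + (x + x)/3 = 6 + (2*x)/3 = 6 + 2*x/3)
Y(v) = 4 (Y(v) = (-2)**2 = 4)
H(T) = -44 (H(T) = 44/(-1) = 44*(-1) = -44)
E(f, V) = V*f
sqrt(E(H(-3), Y(39)) + 3791280) = sqrt(4*(-44) + 3791280) = sqrt(-176 + 3791280) = sqrt(3791104) = 16*sqrt(14809)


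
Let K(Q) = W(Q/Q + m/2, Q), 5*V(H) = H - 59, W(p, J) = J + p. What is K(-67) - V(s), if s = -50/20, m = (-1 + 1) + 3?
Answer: -261/5 ≈ -52.200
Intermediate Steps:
m = 3 (m = 0 + 3 = 3)
s = -5/2 (s = -50*1/20 = -5/2 ≈ -2.5000)
V(H) = -59/5 + H/5 (V(H) = (H - 59)/5 = (-59 + H)/5 = -59/5 + H/5)
K(Q) = 5/2 + Q (K(Q) = Q + (Q/Q + 3/2) = Q + (1 + 3*(½)) = Q + (1 + 3/2) = Q + 5/2 = 5/2 + Q)
K(-67) - V(s) = (5/2 - 67) - (-59/5 + (⅕)*(-5/2)) = -129/2 - (-59/5 - ½) = -129/2 - 1*(-123/10) = -129/2 + 123/10 = -261/5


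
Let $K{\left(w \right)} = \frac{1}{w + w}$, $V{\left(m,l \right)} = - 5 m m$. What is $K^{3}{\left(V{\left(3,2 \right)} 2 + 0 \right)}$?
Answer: $- \frac{1}{5832000} \approx -1.7147 \cdot 10^{-7}$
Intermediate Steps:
$V{\left(m,l \right)} = - 5 m^{2}$
$K{\left(w \right)} = \frac{1}{2 w}$
$K^{3}{\left(V{\left(3,2 \right)} 2 + 0 \right)} = \left(\frac{1}{2 \left(- 5 \cdot 3^{2} \cdot 2 + 0\right)}\right)^{3} = \left(\frac{1}{2 \left(\left(-5\right) 9 \cdot 2 + 0\right)}\right)^{3} = \left(\frac{1}{2 \left(\left(-45\right) 2 + 0\right)}\right)^{3} = \left(\frac{1}{2 \left(-90 + 0\right)}\right)^{3} = \left(\frac{1}{2 \left(-90\right)}\right)^{3} = \left(\frac{1}{2} \left(- \frac{1}{90}\right)\right)^{3} = \left(- \frac{1}{180}\right)^{3} = - \frac{1}{5832000}$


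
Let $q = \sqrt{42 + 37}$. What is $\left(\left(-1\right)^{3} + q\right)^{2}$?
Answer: $\left(-1 + \sqrt{79}\right)^{2} \approx 62.224$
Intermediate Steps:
$q = \sqrt{79} \approx 8.8882$
$\left(\left(-1\right)^{3} + q\right)^{2} = \left(\left(-1\right)^{3} + \sqrt{79}\right)^{2} = \left(-1 + \sqrt{79}\right)^{2}$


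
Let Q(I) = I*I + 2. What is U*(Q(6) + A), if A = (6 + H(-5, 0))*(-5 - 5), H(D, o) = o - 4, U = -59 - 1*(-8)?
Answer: -918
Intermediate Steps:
U = -51 (U = -59 + 8 = -51)
H(D, o) = -4 + o
A = -20 (A = (6 + (-4 + 0))*(-5 - 5) = (6 - 4)*(-10) = 2*(-10) = -20)
Q(I) = 2 + I² (Q(I) = I² + 2 = 2 + I²)
U*(Q(6) + A) = -51*((2 + 6²) - 20) = -51*((2 + 36) - 20) = -51*(38 - 20) = -51*18 = -918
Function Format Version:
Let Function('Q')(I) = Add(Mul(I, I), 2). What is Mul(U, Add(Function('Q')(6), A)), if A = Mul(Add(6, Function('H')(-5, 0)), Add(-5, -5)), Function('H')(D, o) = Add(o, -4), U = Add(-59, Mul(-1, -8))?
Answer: -918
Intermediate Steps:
U = -51 (U = Add(-59, 8) = -51)
Function('H')(D, o) = Add(-4, o)
A = -20 (A = Mul(Add(6, Add(-4, 0)), Add(-5, -5)) = Mul(Add(6, -4), -10) = Mul(2, -10) = -20)
Function('Q')(I) = Add(2, Pow(I, 2)) (Function('Q')(I) = Add(Pow(I, 2), 2) = Add(2, Pow(I, 2)))
Mul(U, Add(Function('Q')(6), A)) = Mul(-51, Add(Add(2, Pow(6, 2)), -20)) = Mul(-51, Add(Add(2, 36), -20)) = Mul(-51, Add(38, -20)) = Mul(-51, 18) = -918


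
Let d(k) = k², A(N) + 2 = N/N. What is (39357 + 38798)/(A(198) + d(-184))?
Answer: 15631/6771 ≈ 2.3085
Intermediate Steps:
A(N) = -1 (A(N) = -2 + N/N = -2 + 1 = -1)
(39357 + 38798)/(A(198) + d(-184)) = (39357 + 38798)/(-1 + (-184)²) = 78155/(-1 + 33856) = 78155/33855 = 78155*(1/33855) = 15631/6771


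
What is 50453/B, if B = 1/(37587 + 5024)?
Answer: 2149852783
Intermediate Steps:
B = 1/42611 ≈ 2.3468e-5
50453/B = 50453/(1/42611) = 50453*42611 = 2149852783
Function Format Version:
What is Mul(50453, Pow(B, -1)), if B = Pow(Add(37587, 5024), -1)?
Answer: 2149852783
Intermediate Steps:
B = Rational(1, 42611) (B = Pow(42611, -1) = Rational(1, 42611) ≈ 2.3468e-5)
Mul(50453, Pow(B, -1)) = Mul(50453, Pow(Rational(1, 42611), -1)) = Mul(50453, 42611) = 2149852783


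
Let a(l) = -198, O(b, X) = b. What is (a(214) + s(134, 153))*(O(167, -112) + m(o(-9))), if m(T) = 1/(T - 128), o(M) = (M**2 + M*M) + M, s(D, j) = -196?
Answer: -1645344/25 ≈ -65814.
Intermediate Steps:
o(M) = M + 2*M**2 (o(M) = (M**2 + M**2) + M = 2*M**2 + M = M + 2*M**2)
m(T) = 1/(-128 + T)
(a(214) + s(134, 153))*(O(167, -112) + m(o(-9))) = (-198 - 196)*(167 + 1/(-128 - 9*(1 + 2*(-9)))) = -394*(167 + 1/(-128 - 9*(1 - 18))) = -394*(167 + 1/(-128 - 9*(-17))) = -394*(167 + 1/(-128 + 153)) = -394*(167 + 1/25) = -394*4176/25 = -1645344/25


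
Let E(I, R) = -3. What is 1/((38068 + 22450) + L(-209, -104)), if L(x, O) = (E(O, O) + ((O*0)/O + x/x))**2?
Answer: 1/60522 ≈ 1.6523e-5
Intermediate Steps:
L(x, O) = 4 (L(x, O) = (-3 + ((O*0)/O + x/x))**2 = (-3 + (0/O + 1))**2 = (-3 + (0 + 1))**2 = (-3 + 1)**2 = (-2)**2 = 4)
1/((38068 + 22450) + L(-209, -104)) = 1/((38068 + 22450) + 4) = 1/(60518 + 4) = 1/60522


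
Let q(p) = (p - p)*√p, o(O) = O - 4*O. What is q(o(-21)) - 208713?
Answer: -208713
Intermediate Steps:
o(O) = -3*O
q(p) = 0 (q(p) = 0*√p = 0)
q(o(-21)) - 208713 = 0 - 208713 = -208713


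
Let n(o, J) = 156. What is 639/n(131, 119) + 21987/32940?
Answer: 113327/23790 ≈ 4.7636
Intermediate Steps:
639/n(131, 119) + 21987/32940 = 639/156 + 21987/32940 = 639*(1/156) + 21987*(1/32940) = 213/52 + 2443/3660 = 113327/23790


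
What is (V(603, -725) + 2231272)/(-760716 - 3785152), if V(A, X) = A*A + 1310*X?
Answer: -1645131/4545868 ≈ -0.36190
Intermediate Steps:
V(A, X) = A² + 1310*X
(V(603, -725) + 2231272)/(-760716 - 3785152) = ((603² + 1310*(-725)) + 2231272)/(-760716 - 3785152) = ((363609 - 949750) + 2231272)/(-4545868) = (-586141 + 2231272)*(-1/4545868) = 1645131*(-1/4545868) = -1645131/4545868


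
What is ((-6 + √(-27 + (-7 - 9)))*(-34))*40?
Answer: 8160 - 1360*I*√43 ≈ 8160.0 - 8918.1*I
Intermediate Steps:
((-6 + √(-27 + (-7 - 9)))*(-34))*40 = ((-6 + √(-27 - 16))*(-34))*40 = ((-6 + √(-43))*(-34))*40 = ((-6 + I*√43)*(-34))*40 = (204 - 34*I*√43)*40 = 8160 - 1360*I*√43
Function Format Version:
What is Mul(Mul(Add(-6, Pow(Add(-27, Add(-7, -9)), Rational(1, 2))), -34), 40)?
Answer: Add(8160, Mul(-1360, I, Pow(43, Rational(1, 2)))) ≈ Add(8160.0, Mul(-8918.1, I))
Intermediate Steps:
Mul(Mul(Add(-6, Pow(Add(-27, Add(-7, -9)), Rational(1, 2))), -34), 40) = Mul(Mul(Add(-6, Pow(Add(-27, -16), Rational(1, 2))), -34), 40) = Mul(Mul(Add(-6, Pow(-43, Rational(1, 2))), -34), 40) = Mul(Mul(Add(-6, Mul(I, Pow(43, Rational(1, 2)))), -34), 40) = Mul(Add(204, Mul(-34, I, Pow(43, Rational(1, 2)))), 40) = Add(8160, Mul(-1360, I, Pow(43, Rational(1, 2))))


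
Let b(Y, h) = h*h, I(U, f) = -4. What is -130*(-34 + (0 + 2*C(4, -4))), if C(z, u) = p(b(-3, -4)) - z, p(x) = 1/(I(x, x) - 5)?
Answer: 49400/9 ≈ 5488.9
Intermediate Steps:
b(Y, h) = h**2
p(x) = -1/9 (p(x) = 1/(-4 - 5) = 1/(-9) = -1/9)
C(z, u) = -1/9 - z
-130*(-34 + (0 + 2*C(4, -4))) = -130*(-34 + (0 + 2*(-1/9 - 1*4))) = -130*(-34 + (0 + 2*(-1/9 - 4))) = -130*(-34 + (0 + 2*(-37/9))) = -130*(-34 + (0 - 74/9)) = -130*(-34 - 74/9) = -130*(-380/9) = 49400/9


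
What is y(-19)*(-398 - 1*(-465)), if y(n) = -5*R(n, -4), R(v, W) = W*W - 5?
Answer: -3685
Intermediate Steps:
R(v, W) = -5 + W² (R(v, W) = W² - 5 = -5 + W²)
y(n) = -55 (y(n) = -5*(-5 + (-4)²) = -5*(-5 + 16) = -5*11 = -55)
y(-19)*(-398 - 1*(-465)) = -55*(-398 - 1*(-465)) = -55*(-398 + 465) = -55*67 = -3685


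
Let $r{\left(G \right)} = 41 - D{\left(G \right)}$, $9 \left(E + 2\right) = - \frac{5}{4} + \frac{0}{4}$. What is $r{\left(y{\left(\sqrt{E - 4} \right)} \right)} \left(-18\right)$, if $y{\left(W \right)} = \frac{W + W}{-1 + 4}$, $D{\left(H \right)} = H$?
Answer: $-738 + 2 i \sqrt{221} \approx -738.0 + 29.732 i$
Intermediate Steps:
$E = - \frac{77}{36}$ ($E = -2 + \frac{- \frac{5}{4} + \frac{0}{4}}{9} = -2 + \frac{\left(-5\right) \frac{1}{4} + 0 \cdot \frac{1}{4}}{9} = -2 + \frac{- \frac{5}{4} + 0}{9} = -2 + \frac{1}{9} \left(- \frac{5}{4}\right) = -2 - \frac{5}{36} = - \frac{77}{36} \approx -2.1389$)
$y{\left(W \right)} = \frac{2 W}{3}$
$r{\left(G \right)} = 41 - G$
$r{\left(y{\left(\sqrt{E - 4} \right)} \right)} \left(-18\right) = \left(41 - \frac{2 \sqrt{- \frac{77}{36} - 4}}{3}\right) \left(-18\right) = \left(41 - \frac{2 \sqrt{- \frac{221}{36}}}{3}\right) \left(-18\right) = \left(41 - \frac{2 \frac{i \sqrt{221}}{6}}{3}\right) \left(-18\right) = \left(41 - \frac{i \sqrt{221}}{9}\right) \left(-18\right) = -738 + 2 i \sqrt{221}$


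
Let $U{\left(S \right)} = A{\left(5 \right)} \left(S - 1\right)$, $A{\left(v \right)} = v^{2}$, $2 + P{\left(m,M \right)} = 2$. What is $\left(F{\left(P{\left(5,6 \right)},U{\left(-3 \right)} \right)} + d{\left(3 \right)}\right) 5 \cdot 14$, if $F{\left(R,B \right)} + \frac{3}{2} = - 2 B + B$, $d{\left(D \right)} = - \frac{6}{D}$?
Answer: $6755$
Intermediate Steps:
$P{\left(m,M \right)} = 0$ ($P{\left(m,M \right)} = -2 + 2 = 0$)
$U{\left(S \right)} = -25 + 25 S$ ($U{\left(S \right)} = 5^{2} \left(S - 1\right) = 25 \left(-1 + S\right) = -25 + 25 S$)
$F{\left(R,B \right)} = - \frac{3}{2} - B$ ($F{\left(R,B \right)} = - \frac{3}{2} + \left(- 2 B + B\right) = - \frac{3}{2} - B$)
$\left(F{\left(P{\left(5,6 \right)},U{\left(-3 \right)} \right)} + d{\left(3 \right)}\right) 5 \cdot 14 = \left(\left(- \frac{3}{2} - \left(-25 + 25 \left(-3\right)\right)\right) - \frac{6}{3}\right) 5 \cdot 14 = \left(\left(- \frac{3}{2} - \left(-25 - 75\right)\right) - 2\right) 70 = \left(\left(- \frac{3}{2} - -100\right) - 2\right) 70 = \left(\left(- \frac{3}{2} + 100\right) - 2\right) 70 = \left(\frac{197}{2} - 2\right) 70 = \frac{193}{2} \cdot 70 = 6755$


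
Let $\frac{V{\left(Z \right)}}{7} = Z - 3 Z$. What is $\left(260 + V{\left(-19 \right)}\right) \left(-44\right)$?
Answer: $-23144$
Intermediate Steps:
$V{\left(Z \right)} = - 14 Z$ ($V{\left(Z \right)} = 7 \left(Z - 3 Z\right) = 7 \left(- 2 Z\right) = - 14 Z$)
$\left(260 + V{\left(-19 \right)}\right) \left(-44\right) = \left(260 - -266\right) \left(-44\right) = \left(260 + 266\right) \left(-44\right) = 526 \left(-44\right) = -23144$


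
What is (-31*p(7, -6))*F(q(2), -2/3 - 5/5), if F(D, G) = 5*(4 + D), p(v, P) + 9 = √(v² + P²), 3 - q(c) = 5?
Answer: 2790 - 310*√85 ≈ -68.059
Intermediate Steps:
q(c) = -2 (q(c) = 3 - 1*5 = 3 - 5 = -2)
p(v, P) = -9 + √(P² + v²) (p(v, P) = -9 + √(v² + P²) = -9 + √(P² + v²))
F(D, G) = 20 + 5*D
(-31*p(7, -6))*F(q(2), -2/3 - 5/5) = (-31*(-9 + √((-6)² + 7²)))*(20 + 5*(-2)) = (-31*(-9 + √(36 + 49)))*(20 - 10) = -31*(-9 + √85)*10 = (279 - 31*√85)*10 = 2790 - 310*√85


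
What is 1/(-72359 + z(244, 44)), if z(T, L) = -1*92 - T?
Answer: -1/72695 ≈ -1.3756e-5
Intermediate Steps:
z(T, L) = -92 - T
1/(-72359 + z(244, 44)) = 1/(-72359 + (-92 - 1*244)) = 1/(-72359 + (-92 - 244)) = 1/(-72359 - 336) = 1/(-72695) = -1/72695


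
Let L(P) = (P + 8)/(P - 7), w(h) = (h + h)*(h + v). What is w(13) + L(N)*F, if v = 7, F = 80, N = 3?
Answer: 300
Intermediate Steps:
w(h) = 2*h*(7 + h) (w(h) = (h + h)*(h + 7) = (2*h)*(7 + h) = 2*h*(7 + h))
L(P) = (8 + P)/(-7 + P)
w(13) + L(N)*F = 2*13*(7 + 13) + ((8 + 3)/(-7 + 3))*80 = 2*13*20 + (11/(-4))*80 = 520 - 1/4*11*80 = 520 - 11/4*80 = 520 - 220 = 300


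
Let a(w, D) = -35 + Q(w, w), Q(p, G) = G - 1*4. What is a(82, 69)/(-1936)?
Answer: -43/1936 ≈ -0.022211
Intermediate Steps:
Q(p, G) = -4 + G (Q(p, G) = G - 4 = -4 + G)
a(w, D) = -39 + w (a(w, D) = -35 + (-4 + w) = -39 + w)
a(82, 69)/(-1936) = (-39 + 82)/(-1936) = 43*(-1/1936) = -43/1936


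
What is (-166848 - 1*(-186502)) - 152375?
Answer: -132721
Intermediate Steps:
(-166848 - 1*(-186502)) - 152375 = (-166848 + 186502) - 152375 = 19654 - 152375 = -132721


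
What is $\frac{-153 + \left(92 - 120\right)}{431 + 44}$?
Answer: $- \frac{181}{475} \approx -0.38105$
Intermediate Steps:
$\frac{-153 + \left(92 - 120\right)}{431 + 44} = \frac{-153 - 28}{475} = \left(-181\right) \frac{1}{475} = - \frac{181}{475}$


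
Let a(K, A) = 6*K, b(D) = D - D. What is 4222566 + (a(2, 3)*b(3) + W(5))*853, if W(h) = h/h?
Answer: 4223419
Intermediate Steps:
b(D) = 0
W(h) = 1
4222566 + (a(2, 3)*b(3) + W(5))*853 = 4222566 + ((6*2)*0 + 1)*853 = 4222566 + (12*0 + 1)*853 = 4222566 + (0 + 1)*853 = 4222566 + 1*853 = 4222566 + 853 = 4223419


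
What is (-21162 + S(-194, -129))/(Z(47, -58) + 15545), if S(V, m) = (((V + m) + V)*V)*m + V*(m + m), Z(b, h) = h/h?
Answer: -2151592/2591 ≈ -830.41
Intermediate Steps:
Z(b, h) = 1
S(V, m) = 2*V*m + V*m*(m + 2*V) (S(V, m) = ((m + 2*V)*V)*m + V*(2*m) = (V*(m + 2*V))*m + 2*V*m = V*m*(m + 2*V) + 2*V*m = 2*V*m + V*m*(m + 2*V))
(-21162 + S(-194, -129))/(Z(47, -58) + 15545) = (-21162 - 194*(-129)*(2 - 129 + 2*(-194)))/(1 + 15545) = (-21162 - 194*(-129)*(2 - 129 - 388))/15546 = (-21162 - 194*(-129)*(-515))*(1/15546) = (-21162 - 12888390)*(1/15546) = -12909552*1/15546 = -2151592/2591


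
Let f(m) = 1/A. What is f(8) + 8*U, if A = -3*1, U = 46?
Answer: 1103/3 ≈ 367.67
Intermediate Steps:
A = -3
f(m) = -⅓ (f(m) = 1/(-3) = -⅓)
f(8) + 8*U = -⅓ + 8*46 = -⅓ + 368 = 1103/3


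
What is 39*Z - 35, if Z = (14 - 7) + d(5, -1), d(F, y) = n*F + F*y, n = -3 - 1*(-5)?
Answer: 433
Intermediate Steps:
n = 2 (n = -3 + 5 = 2)
d(F, y) = 2*F + F*y
Z = 12 (Z = (14 - 7) + 5*(2 - 1) = 7 + 5*1 = 7 + 5 = 12)
39*Z - 35 = 39*12 - 35 = 468 - 35 = 433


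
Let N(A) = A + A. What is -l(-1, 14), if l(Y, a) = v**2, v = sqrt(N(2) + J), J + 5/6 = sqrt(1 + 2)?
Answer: -19/6 - sqrt(3) ≈ -4.8987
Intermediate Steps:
N(A) = 2*A
J = -5/6 + sqrt(3) (J = -5/6 + sqrt(1 + 2) = -5/6 + sqrt(3) ≈ 0.89872)
v = sqrt(19/6 + sqrt(3)) (v = sqrt(2*2 + (-5/6 + sqrt(3))) = sqrt(4 + (-5/6 + sqrt(3))) = sqrt(19/6 + sqrt(3)) ≈ 2.2133)
l(Y, a) = 19/6 + sqrt(3) (l(Y, a) = (sqrt(114 + 36*sqrt(3))/6)**2 = 19/6 + sqrt(3))
-l(-1, 14) = -(19/6 + sqrt(3)) = -19/6 - sqrt(3)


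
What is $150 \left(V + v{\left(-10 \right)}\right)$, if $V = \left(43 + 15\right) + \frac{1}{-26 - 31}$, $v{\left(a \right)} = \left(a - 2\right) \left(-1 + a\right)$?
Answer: $\frac{541450}{19} \approx 28497.0$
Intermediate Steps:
$v{\left(a \right)} = \left(-1 + a\right) \left(-2 + a\right)$ ($v{\left(a \right)} = \left(-2 + a\right) \left(-1 + a\right) = \left(-1 + a\right) \left(-2 + a\right)$)
$V = \frac{3305}{57}$ ($V = 58 + \frac{1}{-57} = 58 - \frac{1}{57} = \frac{3305}{57} \approx 57.982$)
$150 \left(V + v{\left(-10 \right)}\right) = 150 \left(\frac{3305}{57} + \left(2 + \left(-10\right)^{2} - -30\right)\right) = 150 \left(\frac{3305}{57} + \left(2 + 100 + 30\right)\right) = 150 \left(\frac{3305}{57} + 132\right) = 150 \cdot \frac{10829}{57} = \frac{541450}{19}$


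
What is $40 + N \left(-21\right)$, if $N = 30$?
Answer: $-590$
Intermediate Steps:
$40 + N \left(-21\right) = 40 + 30 \left(-21\right) = 40 - 630 = -590$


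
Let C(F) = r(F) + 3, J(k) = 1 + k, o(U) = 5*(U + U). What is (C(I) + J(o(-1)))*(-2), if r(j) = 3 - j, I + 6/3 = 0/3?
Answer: 2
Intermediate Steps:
I = -2 (I = -2 + 0/3 = -2 + 0*(⅓) = -2 + 0 = -2)
o(U) = 10*U (o(U) = 5*(2*U) = 10*U)
C(F) = 6 - F (C(F) = (3 - F) + 3 = 6 - F)
(C(I) + J(o(-1)))*(-2) = ((6 - 1*(-2)) + (1 + 10*(-1)))*(-2) = ((6 + 2) + (1 - 10))*(-2) = (8 - 9)*(-2) = -1*(-2) = 2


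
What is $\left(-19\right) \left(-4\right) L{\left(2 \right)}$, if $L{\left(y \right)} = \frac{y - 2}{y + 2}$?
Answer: $0$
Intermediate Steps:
$L{\left(y \right)} = \frac{-2 + y}{2 + y}$
$\left(-19\right) \left(-4\right) L{\left(2 \right)} = \left(-19\right) \left(-4\right) \frac{-2 + 2}{2 + 2} = 76 \cdot \frac{1}{4} \cdot 0 = 76 \cdot 0 = 0$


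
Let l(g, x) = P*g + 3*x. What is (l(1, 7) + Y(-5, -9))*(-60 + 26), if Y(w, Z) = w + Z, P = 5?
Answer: -408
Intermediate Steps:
l(g, x) = 3*x + 5*g (l(g, x) = 5*g + 3*x = 3*x + 5*g)
Y(w, Z) = Z + w
(l(1, 7) + Y(-5, -9))*(-60 + 26) = ((3*7 + 5*1) + (-9 - 5))*(-60 + 26) = ((21 + 5) - 14)*(-34) = (26 - 14)*(-34) = 12*(-34) = -408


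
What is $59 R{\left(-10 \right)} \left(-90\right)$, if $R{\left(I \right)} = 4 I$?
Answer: $212400$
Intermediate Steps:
$59 R{\left(-10 \right)} \left(-90\right) = 59 \cdot 4 \left(-10\right) \left(-90\right) = 59 \left(-40\right) \left(-90\right) = \left(-2360\right) \left(-90\right) = 212400$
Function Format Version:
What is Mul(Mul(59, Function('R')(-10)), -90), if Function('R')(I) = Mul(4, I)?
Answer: 212400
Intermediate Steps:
Mul(Mul(59, Function('R')(-10)), -90) = Mul(Mul(59, Mul(4, -10)), -90) = Mul(Mul(59, -40), -90) = Mul(-2360, -90) = 212400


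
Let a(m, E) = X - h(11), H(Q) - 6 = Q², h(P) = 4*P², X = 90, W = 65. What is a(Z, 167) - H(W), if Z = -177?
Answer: -4625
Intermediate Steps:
H(Q) = 6 + Q²
a(m, E) = -394 (a(m, E) = 90 - 4*11² = 90 - 4*121 = 90 - 1*484 = 90 - 484 = -394)
a(Z, 167) - H(W) = -394 - (6 + 65²) = -394 - (6 + 4225) = -394 - 1*4231 = -394 - 4231 = -4625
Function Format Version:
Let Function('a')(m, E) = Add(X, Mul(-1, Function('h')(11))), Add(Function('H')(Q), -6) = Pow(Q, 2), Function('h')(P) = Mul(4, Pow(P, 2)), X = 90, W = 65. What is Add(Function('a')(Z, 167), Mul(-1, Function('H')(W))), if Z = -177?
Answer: -4625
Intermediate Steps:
Function('H')(Q) = Add(6, Pow(Q, 2))
Function('a')(m, E) = -394 (Function('a')(m, E) = Add(90, Mul(-1, Mul(4, Pow(11, 2)))) = Add(90, Mul(-1, Mul(4, 121))) = Add(90, Mul(-1, 484)) = Add(90, -484) = -394)
Add(Function('a')(Z, 167), Mul(-1, Function('H')(W))) = Add(-394, Mul(-1, Add(6, Pow(65, 2)))) = Add(-394, Mul(-1, Add(6, 4225))) = Add(-394, Mul(-1, 4231)) = Add(-394, -4231) = -4625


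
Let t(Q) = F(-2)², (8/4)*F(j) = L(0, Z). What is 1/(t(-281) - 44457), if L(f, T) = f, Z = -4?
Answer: -1/44457 ≈ -2.2494e-5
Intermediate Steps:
F(j) = 0 (F(j) = (½)*0 = 0)
t(Q) = 0 (t(Q) = 0² = 0)
1/(t(-281) - 44457) = 1/(0 - 44457) = 1/(-44457) = -1/44457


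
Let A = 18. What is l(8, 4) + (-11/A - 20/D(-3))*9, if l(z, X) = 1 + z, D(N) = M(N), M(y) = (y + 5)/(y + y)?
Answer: 1087/2 ≈ 543.50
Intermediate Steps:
M(y) = (5 + y)/(2*y) (M(y) = (5 + y)/((2*y)) = (5 + y)*(1/(2*y)) = (5 + y)/(2*y))
D(N) = (5 + N)/(2*N)
l(8, 4) + (-11/A - 20/D(-3))*9 = (1 + 8) + (-11/18 - 20*(-6/(5 - 3)))*9 = 9 + (-11*1/18 - 20/((½)*(-⅓)*2))*9 = 9 + (-11/18 - 20/(-⅓))*9 = 9 + (-11/18 - 20*(-3))*9 = 9 + (-11/18 + 60)*9 = 9 + (1069/18)*9 = 9 + 1069/2 = 1087/2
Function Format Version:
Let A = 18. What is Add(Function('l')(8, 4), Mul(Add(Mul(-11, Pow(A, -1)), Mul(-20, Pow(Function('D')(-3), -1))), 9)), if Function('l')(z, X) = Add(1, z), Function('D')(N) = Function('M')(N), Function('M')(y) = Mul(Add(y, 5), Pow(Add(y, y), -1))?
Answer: Rational(1087, 2) ≈ 543.50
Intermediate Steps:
Function('M')(y) = Mul(Rational(1, 2), Pow(y, -1), Add(5, y)) (Function('M')(y) = Mul(Add(5, y), Pow(Mul(2, y), -1)) = Mul(Add(5, y), Mul(Rational(1, 2), Pow(y, -1))) = Mul(Rational(1, 2), Pow(y, -1), Add(5, y)))
Function('D')(N) = Mul(Rational(1, 2), Pow(N, -1), Add(5, N))
Add(Function('l')(8, 4), Mul(Add(Mul(-11, Pow(A, -1)), Mul(-20, Pow(Function('D')(-3), -1))), 9)) = Add(Add(1, 8), Mul(Add(Mul(-11, Pow(18, -1)), Mul(-20, Pow(Mul(Rational(1, 2), Pow(-3, -1), Add(5, -3)), -1))), 9)) = Add(9, Mul(Add(Mul(-11, Rational(1, 18)), Mul(-20, Pow(Mul(Rational(1, 2), Rational(-1, 3), 2), -1))), 9)) = Add(9, Mul(Add(Rational(-11, 18), Mul(-20, Pow(Rational(-1, 3), -1))), 9)) = Add(9, Mul(Add(Rational(-11, 18), Mul(-20, -3)), 9)) = Add(9, Mul(Add(Rational(-11, 18), 60), 9)) = Add(9, Mul(Rational(1069, 18), 9)) = Add(9, Rational(1069, 2)) = Rational(1087, 2)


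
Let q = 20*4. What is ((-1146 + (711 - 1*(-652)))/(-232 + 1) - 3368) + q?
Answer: -108535/33 ≈ -3288.9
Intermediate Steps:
q = 80
((-1146 + (711 - 1*(-652)))/(-232 + 1) - 3368) + q = ((-1146 + (711 - 1*(-652)))/(-232 + 1) - 3368) + 80 = ((-1146 + (711 + 652))/(-231) - 3368) + 80 = ((-1146 + 1363)*(-1/231) - 3368) + 80 = (217*(-1/231) - 3368) + 80 = (-31/33 - 3368) + 80 = -111175/33 + 80 = -108535/33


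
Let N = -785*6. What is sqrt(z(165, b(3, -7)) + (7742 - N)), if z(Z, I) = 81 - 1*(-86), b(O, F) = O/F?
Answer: sqrt(12619) ≈ 112.33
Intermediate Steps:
N = -4710
z(Z, I) = 167 (z(Z, I) = 81 + 86 = 167)
sqrt(z(165, b(3, -7)) + (7742 - N)) = sqrt(167 + (7742 - 1*(-4710))) = sqrt(167 + (7742 + 4710)) = sqrt(167 + 12452) = sqrt(12619)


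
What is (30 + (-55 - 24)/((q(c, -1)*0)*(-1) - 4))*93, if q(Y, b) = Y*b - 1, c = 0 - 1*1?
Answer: 18507/4 ≈ 4626.8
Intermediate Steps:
c = -1 (c = 0 - 1 = -1)
q(Y, b) = -1 + Y*b
(30 + (-55 - 24)/((q(c, -1)*0)*(-1) - 4))*93 = (30 + (-55 - 24)/(((-1 - 1*(-1))*0)*(-1) - 4))*93 = (30 - 79/(((-1 + 1)*0)*(-1) - 4))*93 = (30 - 79/((0*0)*(-1) - 4))*93 = (30 - 79/(0*(-1) - 4))*93 = (30 - 79/(0 - 4))*93 = (30 - 79/(-4))*93 = (30 - 79*(-1/4))*93 = (30 + 79/4)*93 = (199/4)*93 = 18507/4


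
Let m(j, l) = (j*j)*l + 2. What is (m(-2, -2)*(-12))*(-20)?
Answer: -1440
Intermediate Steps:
m(j, l) = 2 + l*j² (m(j, l) = j²*l + 2 = l*j² + 2 = 2 + l*j²)
(m(-2, -2)*(-12))*(-20) = ((2 - 2*(-2)²)*(-12))*(-20) = ((2 - 2*4)*(-12))*(-20) = ((2 - 8)*(-12))*(-20) = -6*(-12)*(-20) = 72*(-20) = -1440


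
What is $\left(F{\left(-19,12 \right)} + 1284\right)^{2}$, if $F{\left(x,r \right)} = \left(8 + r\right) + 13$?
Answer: $1734489$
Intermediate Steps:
$F{\left(x,r \right)} = 21 + r$
$\left(F{\left(-19,12 \right)} + 1284\right)^{2} = \left(\left(21 + 12\right) + 1284\right)^{2} = \left(33 + 1284\right)^{2} = 1317^{2} = 1734489$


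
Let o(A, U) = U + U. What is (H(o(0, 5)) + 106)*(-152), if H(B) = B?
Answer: -17632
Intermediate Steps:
o(A, U) = 2*U
(H(o(0, 5)) + 106)*(-152) = (2*5 + 106)*(-152) = (10 + 106)*(-152) = 116*(-152) = -17632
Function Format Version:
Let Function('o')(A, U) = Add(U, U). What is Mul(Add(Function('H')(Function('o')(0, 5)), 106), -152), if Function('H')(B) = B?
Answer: -17632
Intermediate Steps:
Function('o')(A, U) = Mul(2, U)
Mul(Add(Function('H')(Function('o')(0, 5)), 106), -152) = Mul(Add(Mul(2, 5), 106), -152) = Mul(Add(10, 106), -152) = Mul(116, -152) = -17632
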